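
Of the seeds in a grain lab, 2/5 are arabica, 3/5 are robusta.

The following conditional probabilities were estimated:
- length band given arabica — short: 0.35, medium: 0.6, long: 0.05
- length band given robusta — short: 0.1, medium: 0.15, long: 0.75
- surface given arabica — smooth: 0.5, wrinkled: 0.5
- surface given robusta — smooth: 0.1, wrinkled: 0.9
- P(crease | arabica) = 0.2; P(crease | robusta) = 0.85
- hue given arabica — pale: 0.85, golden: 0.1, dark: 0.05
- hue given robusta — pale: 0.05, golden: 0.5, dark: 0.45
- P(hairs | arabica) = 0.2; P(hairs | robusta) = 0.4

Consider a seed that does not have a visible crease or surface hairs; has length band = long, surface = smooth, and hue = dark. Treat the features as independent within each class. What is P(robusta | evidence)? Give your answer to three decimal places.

arabica: 0.4 × 0.05 × 0.5 × (1−0.2) × 0.05 × (1−0.2) = 0.00032
robusta: 0.6 × 0.75 × 0.1 × (1−0.85) × 0.45 × (1−0.4) = 0.0018225
P(robusta | x) = 0.0018225 / 0.0021425 ≈ 0.851

0.851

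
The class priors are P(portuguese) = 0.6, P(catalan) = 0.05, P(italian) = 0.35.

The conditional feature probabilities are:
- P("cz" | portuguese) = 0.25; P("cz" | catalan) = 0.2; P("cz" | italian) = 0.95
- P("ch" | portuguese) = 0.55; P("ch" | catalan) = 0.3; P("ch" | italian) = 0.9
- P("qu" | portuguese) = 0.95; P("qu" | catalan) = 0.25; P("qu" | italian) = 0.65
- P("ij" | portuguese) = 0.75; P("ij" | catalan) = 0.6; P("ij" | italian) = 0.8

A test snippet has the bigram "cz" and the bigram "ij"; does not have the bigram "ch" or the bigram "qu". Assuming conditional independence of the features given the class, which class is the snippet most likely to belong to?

italian

portuguese: 0.6 × 0.25 × (1−0.55) × (1−0.95) × 0.75 = 0.00253125
catalan: 0.05 × 0.2 × (1−0.3) × (1−0.25) × 0.6 = 0.00315
italian: 0.35 × 0.95 × (1−0.9) × (1−0.65) × 0.8 = 0.00931
Highest score → italian.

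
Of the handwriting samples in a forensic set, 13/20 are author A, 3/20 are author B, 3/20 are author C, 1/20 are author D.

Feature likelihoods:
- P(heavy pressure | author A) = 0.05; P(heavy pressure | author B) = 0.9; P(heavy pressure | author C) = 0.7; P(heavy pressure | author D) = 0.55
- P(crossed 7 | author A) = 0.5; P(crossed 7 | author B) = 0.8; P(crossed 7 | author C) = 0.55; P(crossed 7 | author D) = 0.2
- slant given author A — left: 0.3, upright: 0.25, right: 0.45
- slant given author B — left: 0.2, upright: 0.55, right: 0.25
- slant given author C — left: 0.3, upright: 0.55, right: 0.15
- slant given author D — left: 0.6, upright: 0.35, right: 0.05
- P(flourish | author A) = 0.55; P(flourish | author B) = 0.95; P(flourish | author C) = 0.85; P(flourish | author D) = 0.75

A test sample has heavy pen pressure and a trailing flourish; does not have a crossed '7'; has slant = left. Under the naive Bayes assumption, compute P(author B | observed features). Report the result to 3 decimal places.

author A: 0.65 × 0.05 × (1−0.5) × 0.3 × 0.55 = 0.00268125
author B: 0.15 × 0.9 × (1−0.8) × 0.2 × 0.95 = 0.00513
author C: 0.15 × 0.7 × (1−0.55) × 0.3 × 0.85 = 0.01204875
author D: 0.05 × 0.55 × (1−0.2) × 0.6 × 0.75 = 0.0099
P(author B | x) = 0.00513 / 0.02976 ≈ 0.172

0.172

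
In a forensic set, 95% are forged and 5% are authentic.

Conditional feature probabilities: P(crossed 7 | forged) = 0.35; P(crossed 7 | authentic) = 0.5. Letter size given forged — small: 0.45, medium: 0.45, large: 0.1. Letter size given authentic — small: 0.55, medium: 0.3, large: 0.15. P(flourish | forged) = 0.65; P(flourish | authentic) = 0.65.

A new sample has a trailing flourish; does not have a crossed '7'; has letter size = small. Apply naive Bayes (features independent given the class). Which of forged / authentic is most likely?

forged

forged: 0.95 × (1−0.35) × 0.45 × 0.65 = 0.18061875
authentic: 0.05 × (1−0.5) × 0.55 × 0.65 = 0.0089375
Highest score → forged.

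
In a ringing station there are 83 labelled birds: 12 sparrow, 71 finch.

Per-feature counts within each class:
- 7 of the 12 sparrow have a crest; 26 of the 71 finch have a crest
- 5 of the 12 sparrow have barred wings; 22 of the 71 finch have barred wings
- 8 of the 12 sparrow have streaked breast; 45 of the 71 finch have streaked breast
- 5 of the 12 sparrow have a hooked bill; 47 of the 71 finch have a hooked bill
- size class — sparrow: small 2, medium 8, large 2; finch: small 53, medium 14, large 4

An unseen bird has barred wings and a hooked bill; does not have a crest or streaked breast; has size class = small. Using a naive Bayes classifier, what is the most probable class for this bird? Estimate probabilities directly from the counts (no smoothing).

sparrow: (12/83) × (5/12) × (5/12) × (4/12) × (5/12) × (2/12) ≈ 0.000581028
finch: (71/83) × (45/71) × (22/71) × (26/71) × (47/71) × (53/71) ≈ 0.0303998
Highest score → finch.

finch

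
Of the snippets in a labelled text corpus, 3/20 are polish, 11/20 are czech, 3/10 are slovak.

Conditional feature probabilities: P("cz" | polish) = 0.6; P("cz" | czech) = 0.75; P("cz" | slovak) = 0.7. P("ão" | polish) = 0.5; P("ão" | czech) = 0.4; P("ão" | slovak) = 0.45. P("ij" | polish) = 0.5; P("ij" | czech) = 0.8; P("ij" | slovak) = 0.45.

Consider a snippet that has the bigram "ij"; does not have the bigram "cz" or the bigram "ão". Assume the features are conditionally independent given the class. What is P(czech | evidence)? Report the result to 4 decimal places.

0.6391

polish: 0.15 × (1−0.6) × (1−0.5) × 0.5 = 0.015
czech: 0.55 × (1−0.75) × (1−0.4) × 0.8 = 0.066
slovak: 0.3 × (1−0.7) × (1−0.45) × 0.45 = 0.022275
P(czech | x) = 0.066 / 0.103275 ≈ 0.6391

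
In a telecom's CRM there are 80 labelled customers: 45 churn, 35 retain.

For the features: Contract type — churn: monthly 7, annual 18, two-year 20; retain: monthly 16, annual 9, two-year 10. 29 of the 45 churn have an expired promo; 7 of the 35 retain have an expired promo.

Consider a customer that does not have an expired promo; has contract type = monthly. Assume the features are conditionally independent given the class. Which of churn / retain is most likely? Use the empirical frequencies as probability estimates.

retain

churn: (45/80) × (7/45) × (16/45) ≈ 0.0311111
retain: (35/80) × (16/35) × (28/35) = 0.16
Highest score → retain.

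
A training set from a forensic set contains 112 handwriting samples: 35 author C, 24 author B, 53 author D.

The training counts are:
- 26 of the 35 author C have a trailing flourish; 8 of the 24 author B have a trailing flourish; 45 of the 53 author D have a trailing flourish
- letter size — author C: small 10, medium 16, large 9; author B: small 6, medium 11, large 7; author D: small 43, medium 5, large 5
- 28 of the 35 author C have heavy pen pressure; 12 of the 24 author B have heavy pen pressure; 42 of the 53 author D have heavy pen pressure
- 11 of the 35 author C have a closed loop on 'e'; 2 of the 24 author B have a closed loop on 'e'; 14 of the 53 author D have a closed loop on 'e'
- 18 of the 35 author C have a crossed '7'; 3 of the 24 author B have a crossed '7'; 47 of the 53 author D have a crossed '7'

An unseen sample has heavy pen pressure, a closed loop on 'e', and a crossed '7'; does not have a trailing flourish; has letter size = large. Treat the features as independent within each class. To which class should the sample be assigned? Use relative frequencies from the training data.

author C

author C: (35/112) × (9/35) × (9/35) × (28/35) × (11/35) × (18/35) ≈ 0.00267189
author B: (24/112) × (16/24) × (7/24) × (12/24) × (2/24) × (3/24) ≈ 0.000217014
author D: (53/112) × (8/53) × (5/53) × (42/53) × (14/53) × (47/53) ≈ 0.00125087
Highest score → author C.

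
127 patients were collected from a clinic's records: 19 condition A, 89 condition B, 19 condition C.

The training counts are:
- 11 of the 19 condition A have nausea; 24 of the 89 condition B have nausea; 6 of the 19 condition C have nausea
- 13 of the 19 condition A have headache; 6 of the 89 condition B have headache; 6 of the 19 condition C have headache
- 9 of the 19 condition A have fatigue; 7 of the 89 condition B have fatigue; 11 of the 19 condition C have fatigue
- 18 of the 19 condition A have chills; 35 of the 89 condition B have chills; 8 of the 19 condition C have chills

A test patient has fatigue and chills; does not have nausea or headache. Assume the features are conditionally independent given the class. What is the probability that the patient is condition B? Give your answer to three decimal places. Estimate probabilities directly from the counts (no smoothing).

0.362

condition A: (19/127) × (8/19) × (6/19) × (9/19) × (18/19) ≈ 0.00892672
condition B: (89/127) × (65/89) × (83/89) × (7/89) × (35/89) ≈ 0.0147633
condition C: (19/127) × (13/19) × (13/19) × (11/19) × (8/19) ≈ 0.0170728
P(condition B | x) = 0.0147633 / 0.04076282 ≈ 0.362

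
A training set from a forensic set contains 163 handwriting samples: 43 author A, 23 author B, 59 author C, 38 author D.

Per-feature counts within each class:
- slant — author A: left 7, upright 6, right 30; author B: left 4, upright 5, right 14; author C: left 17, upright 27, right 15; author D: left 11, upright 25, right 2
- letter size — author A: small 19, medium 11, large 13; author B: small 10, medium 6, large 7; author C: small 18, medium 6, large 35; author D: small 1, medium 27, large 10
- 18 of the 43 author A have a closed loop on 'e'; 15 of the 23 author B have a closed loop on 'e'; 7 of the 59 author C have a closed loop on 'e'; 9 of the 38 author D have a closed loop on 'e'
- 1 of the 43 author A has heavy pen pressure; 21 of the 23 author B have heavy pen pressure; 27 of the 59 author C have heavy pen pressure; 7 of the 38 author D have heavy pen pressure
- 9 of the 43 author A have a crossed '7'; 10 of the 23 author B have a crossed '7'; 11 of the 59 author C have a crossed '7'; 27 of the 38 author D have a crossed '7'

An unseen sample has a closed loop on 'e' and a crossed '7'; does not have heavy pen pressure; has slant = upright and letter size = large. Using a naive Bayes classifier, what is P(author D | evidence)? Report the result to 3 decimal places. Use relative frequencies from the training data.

author A: (43/163) × (6/43) × (13/43) × (18/43) × (42/43) × (9/43) ≈ 0.000952352
author B: (23/163) × (5/23) × (7/23) × (15/23) × (2/23) × (10/23) ≈ 0.000230192
author C: (59/163) × (27/59) × (35/59) × (7/59) × (32/59) × (11/59) ≈ 0.0011789
author D: (38/163) × (25/38) × (10/38) × (9/38) × (31/38) × (27/38) ≈ 0.00554097
P(author D | x) = 0.00554097 / 0.007902414 ≈ 0.701

0.701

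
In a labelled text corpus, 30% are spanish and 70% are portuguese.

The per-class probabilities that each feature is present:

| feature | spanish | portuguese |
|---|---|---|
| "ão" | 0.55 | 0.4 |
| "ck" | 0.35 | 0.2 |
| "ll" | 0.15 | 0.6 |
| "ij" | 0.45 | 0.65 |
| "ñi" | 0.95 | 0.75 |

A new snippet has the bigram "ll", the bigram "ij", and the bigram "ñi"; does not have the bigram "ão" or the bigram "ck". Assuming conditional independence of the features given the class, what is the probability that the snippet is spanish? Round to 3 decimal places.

0.054

spanish: 0.3 × (1−0.55) × (1−0.35) × 0.15 × 0.45 × 0.95 = 0.00562696875
portuguese: 0.7 × (1−0.4) × (1−0.2) × 0.6 × 0.65 × 0.75 = 0.09828
P(spanish | x) = 0.00562696875 / 0.10390696875 ≈ 0.054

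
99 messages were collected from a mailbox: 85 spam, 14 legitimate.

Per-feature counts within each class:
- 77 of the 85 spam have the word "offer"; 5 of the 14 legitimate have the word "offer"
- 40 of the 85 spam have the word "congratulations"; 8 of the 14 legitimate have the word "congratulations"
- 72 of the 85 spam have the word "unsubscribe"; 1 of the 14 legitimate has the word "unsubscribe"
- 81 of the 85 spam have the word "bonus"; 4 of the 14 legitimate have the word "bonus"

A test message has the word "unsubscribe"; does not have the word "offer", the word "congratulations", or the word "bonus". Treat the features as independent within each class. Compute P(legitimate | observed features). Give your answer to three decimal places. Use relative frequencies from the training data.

0.538

spam: (85/99) × (8/85) × (45/85) × (72/85) × (4/85) ≈ 0.00170531
legitimate: (14/99) × (9/14) × (6/14) × (1/14) × (10/14) ≈ 0.00198781
P(legitimate | x) = 0.00198781 / 0.00369312 ≈ 0.538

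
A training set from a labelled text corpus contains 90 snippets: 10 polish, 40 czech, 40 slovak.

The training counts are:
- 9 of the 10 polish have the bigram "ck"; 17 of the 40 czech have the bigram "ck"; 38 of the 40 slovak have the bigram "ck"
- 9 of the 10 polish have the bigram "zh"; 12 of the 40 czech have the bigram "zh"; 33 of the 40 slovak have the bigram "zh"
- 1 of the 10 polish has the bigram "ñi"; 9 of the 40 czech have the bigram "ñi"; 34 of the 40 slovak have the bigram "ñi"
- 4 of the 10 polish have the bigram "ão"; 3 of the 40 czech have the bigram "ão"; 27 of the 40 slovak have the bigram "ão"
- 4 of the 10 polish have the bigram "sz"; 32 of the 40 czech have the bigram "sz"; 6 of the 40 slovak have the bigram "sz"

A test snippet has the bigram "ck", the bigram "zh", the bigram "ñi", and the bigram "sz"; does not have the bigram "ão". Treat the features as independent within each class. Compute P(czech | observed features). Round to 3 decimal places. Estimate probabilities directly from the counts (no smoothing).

0.362

polish: (10/90) × (9/10) × (9/10) × (1/10) × (6/10) × (4/10) = 0.00216
czech: (40/90) × (17/40) × (12/40) × (9/40) × (37/40) × (32/40) = 0.009435
slovak: (40/90) × (38/40) × (33/40) × (34/40) × (13/40) × (6/40) = 0.0144340625
P(czech | x) = 0.009435 / 0.0260290625 ≈ 0.362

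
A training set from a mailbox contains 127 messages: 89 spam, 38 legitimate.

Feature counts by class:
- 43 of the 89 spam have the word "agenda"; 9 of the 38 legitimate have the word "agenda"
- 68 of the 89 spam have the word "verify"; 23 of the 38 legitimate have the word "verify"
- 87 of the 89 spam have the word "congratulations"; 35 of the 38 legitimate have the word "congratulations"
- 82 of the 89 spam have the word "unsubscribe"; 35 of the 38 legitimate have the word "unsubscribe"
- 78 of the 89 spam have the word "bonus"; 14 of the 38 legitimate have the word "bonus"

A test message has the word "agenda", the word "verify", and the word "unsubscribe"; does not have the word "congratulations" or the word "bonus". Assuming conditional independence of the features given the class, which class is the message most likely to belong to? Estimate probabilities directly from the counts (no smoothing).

legitimate

spam: (89/127) × (43/89) × (68/89) × (2/89) × (82/89) × (11/89) ≈ 0.000661988
legitimate: (38/127) × (9/38) × (23/38) × (3/38) × (35/38) × (24/38) ≈ 0.00196985
Highest score → legitimate.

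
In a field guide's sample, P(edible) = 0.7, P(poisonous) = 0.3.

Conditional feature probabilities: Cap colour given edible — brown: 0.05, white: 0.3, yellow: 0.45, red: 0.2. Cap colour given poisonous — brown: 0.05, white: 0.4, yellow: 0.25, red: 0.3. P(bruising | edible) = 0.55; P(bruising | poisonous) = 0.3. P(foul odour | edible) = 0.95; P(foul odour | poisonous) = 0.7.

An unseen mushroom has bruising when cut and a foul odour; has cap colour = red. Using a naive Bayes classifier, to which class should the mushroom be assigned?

edible: 0.7 × 0.2 × 0.55 × 0.95 = 0.07315
poisonous: 0.3 × 0.3 × 0.3 × 0.7 = 0.0189
Highest score → edible.

edible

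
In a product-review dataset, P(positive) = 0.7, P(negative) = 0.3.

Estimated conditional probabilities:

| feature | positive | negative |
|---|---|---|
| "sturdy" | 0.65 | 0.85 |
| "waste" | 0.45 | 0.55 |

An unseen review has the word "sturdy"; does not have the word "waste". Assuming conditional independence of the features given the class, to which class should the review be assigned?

positive: 0.7 × 0.65 × (1−0.45) = 0.25025
negative: 0.3 × 0.85 × (1−0.55) = 0.11475
Highest score → positive.

positive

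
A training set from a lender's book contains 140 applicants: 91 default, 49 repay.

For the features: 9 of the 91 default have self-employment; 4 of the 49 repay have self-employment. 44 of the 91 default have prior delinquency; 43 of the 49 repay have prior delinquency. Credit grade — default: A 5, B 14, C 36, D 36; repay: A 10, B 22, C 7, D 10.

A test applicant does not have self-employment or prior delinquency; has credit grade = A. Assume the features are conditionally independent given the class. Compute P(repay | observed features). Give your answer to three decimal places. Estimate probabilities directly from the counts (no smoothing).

default: (91/140) × (82/91) × (47/91) × (5/91) ≈ 0.0166215
repay: (49/140) × (45/49) × (6/49) × (10/49) ≈ 0.00803237
P(repay | x) = 0.00803237 / 0.02465387 ≈ 0.326

0.326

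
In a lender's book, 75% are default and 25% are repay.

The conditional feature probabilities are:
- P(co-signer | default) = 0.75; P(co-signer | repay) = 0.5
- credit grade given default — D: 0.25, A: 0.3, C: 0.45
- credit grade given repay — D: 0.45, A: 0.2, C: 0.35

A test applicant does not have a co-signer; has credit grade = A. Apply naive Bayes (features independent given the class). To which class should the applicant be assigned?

default: 0.75 × (1−0.75) × 0.3 = 0.05625
repay: 0.25 × (1−0.5) × 0.2 = 0.025
Highest score → default.

default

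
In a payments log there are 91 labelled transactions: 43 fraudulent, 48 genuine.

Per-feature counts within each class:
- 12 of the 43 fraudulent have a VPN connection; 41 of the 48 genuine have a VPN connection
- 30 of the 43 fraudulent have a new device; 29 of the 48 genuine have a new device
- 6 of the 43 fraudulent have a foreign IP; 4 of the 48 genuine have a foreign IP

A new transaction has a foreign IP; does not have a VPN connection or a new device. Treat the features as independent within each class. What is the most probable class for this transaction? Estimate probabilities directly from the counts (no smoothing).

fraudulent

fraudulent: (43/91) × (31/43) × (13/43) × (6/43) ≈ 0.0143707
genuine: (48/91) × (7/48) × (19/48) × (4/48) ≈ 0.00253739
Highest score → fraudulent.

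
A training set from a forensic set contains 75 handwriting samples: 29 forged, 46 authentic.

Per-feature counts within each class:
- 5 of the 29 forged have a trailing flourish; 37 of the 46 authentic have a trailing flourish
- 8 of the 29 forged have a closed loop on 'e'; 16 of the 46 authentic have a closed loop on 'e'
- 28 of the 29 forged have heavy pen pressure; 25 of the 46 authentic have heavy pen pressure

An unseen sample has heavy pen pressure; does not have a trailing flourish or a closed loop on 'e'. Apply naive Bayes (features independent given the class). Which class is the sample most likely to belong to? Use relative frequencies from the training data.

forged: (29/75) × (24/29) × (21/29) × (28/29) ≈ 0.223734
authentic: (46/75) × (9/46) × (30/46) × (25/46) ≈ 0.0425331
Highest score → forged.

forged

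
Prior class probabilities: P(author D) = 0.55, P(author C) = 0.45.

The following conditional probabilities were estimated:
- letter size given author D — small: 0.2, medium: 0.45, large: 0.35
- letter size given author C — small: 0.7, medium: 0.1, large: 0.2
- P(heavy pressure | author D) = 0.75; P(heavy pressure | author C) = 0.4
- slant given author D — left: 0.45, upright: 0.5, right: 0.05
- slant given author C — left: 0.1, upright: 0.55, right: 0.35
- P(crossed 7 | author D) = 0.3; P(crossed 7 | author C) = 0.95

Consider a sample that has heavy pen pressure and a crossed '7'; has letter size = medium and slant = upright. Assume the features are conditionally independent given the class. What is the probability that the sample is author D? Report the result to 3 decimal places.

0.748

author D: 0.55 × 0.45 × 0.75 × 0.5 × 0.3 = 0.02784375
author C: 0.45 × 0.1 × 0.4 × 0.55 × 0.95 = 0.009405
P(author D | x) = 0.02784375 / 0.03724875 ≈ 0.748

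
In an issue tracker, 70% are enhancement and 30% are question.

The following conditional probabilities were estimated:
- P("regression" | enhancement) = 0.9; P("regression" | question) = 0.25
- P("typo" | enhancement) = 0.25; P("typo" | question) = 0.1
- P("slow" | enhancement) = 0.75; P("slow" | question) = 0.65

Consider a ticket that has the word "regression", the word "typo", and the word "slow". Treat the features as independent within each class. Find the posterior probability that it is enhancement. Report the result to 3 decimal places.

enhancement: 0.7 × 0.9 × 0.25 × 0.75 = 0.118125
question: 0.3 × 0.25 × 0.1 × 0.65 = 0.004875
P(enhancement | x) = 0.118125 / 0.123 ≈ 0.960

0.960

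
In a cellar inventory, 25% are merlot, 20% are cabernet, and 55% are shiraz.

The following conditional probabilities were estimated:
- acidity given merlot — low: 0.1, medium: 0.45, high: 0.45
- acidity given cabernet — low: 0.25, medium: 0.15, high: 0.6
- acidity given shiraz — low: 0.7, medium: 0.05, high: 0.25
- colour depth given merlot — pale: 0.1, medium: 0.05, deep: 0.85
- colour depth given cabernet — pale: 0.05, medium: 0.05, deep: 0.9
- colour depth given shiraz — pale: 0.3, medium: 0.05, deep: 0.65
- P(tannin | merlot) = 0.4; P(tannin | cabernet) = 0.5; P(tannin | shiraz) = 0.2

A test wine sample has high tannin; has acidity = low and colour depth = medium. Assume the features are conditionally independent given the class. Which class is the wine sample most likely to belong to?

merlot: 0.25 × 0.1 × 0.05 × 0.4 = 0.0005
cabernet: 0.2 × 0.25 × 0.05 × 0.5 = 0.00125
shiraz: 0.55 × 0.7 × 0.05 × 0.2 = 0.00385
Highest score → shiraz.

shiraz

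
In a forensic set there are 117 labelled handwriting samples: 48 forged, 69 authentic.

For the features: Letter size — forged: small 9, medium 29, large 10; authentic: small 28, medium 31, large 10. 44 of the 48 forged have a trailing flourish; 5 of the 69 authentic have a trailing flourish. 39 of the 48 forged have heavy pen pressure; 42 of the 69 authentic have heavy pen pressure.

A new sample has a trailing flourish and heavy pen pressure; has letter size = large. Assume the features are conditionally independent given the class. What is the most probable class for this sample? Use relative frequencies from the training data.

forged: (48/117) × (10/48) × (44/48) × (39/48) ≈ 0.0636574
authentic: (69/117) × (10/69) × (5/69) × (42/69) ≈ 0.00376995
Highest score → forged.

forged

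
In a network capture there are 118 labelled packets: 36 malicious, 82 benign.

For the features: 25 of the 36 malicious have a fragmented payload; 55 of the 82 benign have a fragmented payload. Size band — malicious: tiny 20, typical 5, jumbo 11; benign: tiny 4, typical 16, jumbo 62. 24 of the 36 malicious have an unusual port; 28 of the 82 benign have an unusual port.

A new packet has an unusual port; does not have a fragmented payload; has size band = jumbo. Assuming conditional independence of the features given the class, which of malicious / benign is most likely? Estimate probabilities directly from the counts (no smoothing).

malicious: (36/118) × (11/36) × (11/36) × (24/36) ≈ 0.0189893
benign: (82/118) × (27/82) × (62/82) × (28/82) ≈ 0.059075
Highest score → benign.

benign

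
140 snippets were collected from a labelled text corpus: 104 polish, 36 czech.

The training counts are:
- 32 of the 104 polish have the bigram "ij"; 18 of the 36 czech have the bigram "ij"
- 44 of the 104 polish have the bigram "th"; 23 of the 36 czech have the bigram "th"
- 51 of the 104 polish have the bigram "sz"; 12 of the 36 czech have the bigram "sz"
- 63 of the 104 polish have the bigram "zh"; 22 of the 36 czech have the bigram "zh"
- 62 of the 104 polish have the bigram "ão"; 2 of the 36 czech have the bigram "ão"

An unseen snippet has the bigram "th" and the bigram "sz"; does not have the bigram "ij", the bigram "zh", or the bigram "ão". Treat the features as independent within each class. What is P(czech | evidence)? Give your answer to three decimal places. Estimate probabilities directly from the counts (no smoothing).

0.372

polish: (104/140) × (72/104) × (44/104) × (51/104) × (41/104) × (42/104) ≈ 0.0169874
czech: (36/140) × (18/36) × (23/36) × (12/36) × (14/36) × (34/36) ≈ 0.0100566
P(czech | x) = 0.0100566 / 0.027044 ≈ 0.372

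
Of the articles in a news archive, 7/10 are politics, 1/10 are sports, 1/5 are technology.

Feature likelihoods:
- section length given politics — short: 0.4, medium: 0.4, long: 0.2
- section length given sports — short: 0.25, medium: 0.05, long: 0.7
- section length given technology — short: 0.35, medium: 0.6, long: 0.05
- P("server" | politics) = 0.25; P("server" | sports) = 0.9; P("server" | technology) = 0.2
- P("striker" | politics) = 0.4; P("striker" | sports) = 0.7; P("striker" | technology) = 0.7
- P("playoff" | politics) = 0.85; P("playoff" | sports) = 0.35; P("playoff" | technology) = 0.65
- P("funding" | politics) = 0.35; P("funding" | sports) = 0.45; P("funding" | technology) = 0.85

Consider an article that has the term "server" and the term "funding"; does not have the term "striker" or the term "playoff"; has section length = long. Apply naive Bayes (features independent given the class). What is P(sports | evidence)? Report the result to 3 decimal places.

0.812

politics: 0.7 × 0.2 × 0.25 × (1−0.4) × (1−0.85) × 0.35 = 0.0011025
sports: 0.1 × 0.7 × 0.9 × (1−0.7) × (1−0.35) × 0.45 = 0.00552825
technology: 0.2 × 0.05 × 0.2 × (1−0.7) × (1−0.65) × 0.85 = 0.0001785
P(sports | x) = 0.00552825 / 0.00680925 ≈ 0.812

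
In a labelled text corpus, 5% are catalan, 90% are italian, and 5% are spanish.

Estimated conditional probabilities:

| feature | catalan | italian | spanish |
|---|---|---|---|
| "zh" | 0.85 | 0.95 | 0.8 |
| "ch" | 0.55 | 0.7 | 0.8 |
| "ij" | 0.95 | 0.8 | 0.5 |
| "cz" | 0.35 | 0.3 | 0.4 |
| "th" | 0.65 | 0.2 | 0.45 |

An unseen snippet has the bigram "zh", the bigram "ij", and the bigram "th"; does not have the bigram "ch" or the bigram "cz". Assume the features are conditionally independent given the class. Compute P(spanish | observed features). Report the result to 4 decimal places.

0.0288

catalan: 0.05 × 0.85 × (1−0.55) × 0.95 × (1−0.35) × 0.65 = 0.007676296875
italian: 0.9 × 0.95 × (1−0.7) × 0.8 × (1−0.3) × 0.2 = 0.028728
spanish: 0.05 × 0.8 × (1−0.8) × 0.5 × (1−0.4) × 0.45 = 0.00108
P(spanish | x) = 0.00108 / 0.037484296875 ≈ 0.0288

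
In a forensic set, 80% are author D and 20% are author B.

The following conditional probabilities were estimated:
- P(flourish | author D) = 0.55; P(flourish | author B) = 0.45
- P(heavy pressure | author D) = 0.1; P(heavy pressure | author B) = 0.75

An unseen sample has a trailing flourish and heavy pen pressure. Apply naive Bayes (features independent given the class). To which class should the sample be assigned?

author D: 0.8 × 0.55 × 0.1 = 0.044
author B: 0.2 × 0.45 × 0.75 = 0.0675
Highest score → author B.

author B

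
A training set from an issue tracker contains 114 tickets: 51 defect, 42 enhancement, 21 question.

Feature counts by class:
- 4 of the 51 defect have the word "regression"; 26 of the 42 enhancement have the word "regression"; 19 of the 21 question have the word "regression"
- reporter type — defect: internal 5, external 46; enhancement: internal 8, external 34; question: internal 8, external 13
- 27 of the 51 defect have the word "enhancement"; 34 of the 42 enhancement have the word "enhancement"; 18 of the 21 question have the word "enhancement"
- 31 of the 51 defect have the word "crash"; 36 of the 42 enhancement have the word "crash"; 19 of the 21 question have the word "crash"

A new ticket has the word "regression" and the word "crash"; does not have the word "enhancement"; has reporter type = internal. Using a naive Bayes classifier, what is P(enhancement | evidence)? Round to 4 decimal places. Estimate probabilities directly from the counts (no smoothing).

0.4356

defect: (51/114) × (4/51) × (5/51) × (24/51) × (31/51) ≈ 0.000983983
enhancement: (42/114) × (26/42) × (8/42) × (8/42) × (36/42) ≈ 0.00709256
question: (21/114) × (19/21) × (8/21) × (3/21) × (19/21) ≈ 0.00820646
P(enhancement | x) = 0.00709256 / 0.016283003 ≈ 0.4356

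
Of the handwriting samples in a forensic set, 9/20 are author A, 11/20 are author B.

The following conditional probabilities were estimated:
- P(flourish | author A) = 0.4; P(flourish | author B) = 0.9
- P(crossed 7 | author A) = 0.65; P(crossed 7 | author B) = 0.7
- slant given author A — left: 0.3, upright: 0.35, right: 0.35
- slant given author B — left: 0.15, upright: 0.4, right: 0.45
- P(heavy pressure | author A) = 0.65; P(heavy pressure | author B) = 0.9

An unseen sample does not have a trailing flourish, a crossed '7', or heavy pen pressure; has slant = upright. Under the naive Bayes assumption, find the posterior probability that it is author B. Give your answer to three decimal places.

author A: 0.45 × (1−0.4) × (1−0.65) × 0.35 × (1−0.65) = 0.01157625
author B: 0.55 × (1−0.9) × (1−0.7) × 0.4 × (1−0.9) = 0.00066
P(author B | x) = 0.00066 / 0.01223625 ≈ 0.054

0.054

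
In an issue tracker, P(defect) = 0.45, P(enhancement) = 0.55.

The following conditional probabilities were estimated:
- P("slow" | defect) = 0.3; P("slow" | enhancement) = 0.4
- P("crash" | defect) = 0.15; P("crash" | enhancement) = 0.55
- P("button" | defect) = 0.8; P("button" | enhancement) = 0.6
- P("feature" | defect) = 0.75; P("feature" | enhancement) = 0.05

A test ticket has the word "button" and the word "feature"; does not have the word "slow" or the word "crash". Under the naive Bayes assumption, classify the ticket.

defect

defect: 0.45 × (1−0.3) × (1−0.15) × 0.8 × 0.75 = 0.16065
enhancement: 0.55 × (1−0.4) × (1−0.55) × 0.6 × 0.05 = 0.004455
Highest score → defect.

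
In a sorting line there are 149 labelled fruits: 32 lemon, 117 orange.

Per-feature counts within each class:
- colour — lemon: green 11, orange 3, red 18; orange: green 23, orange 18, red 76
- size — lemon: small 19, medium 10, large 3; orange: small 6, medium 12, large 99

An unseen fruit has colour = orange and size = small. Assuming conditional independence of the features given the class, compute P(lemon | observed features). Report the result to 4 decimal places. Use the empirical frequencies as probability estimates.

lemon: (32/149) × (3/32) × (19/32) ≈ 0.0119547
orange: (117/149) × (18/117) × (6/117) ≈ 0.00619515
P(lemon | x) = 0.0119547 / 0.01814985 ≈ 0.6587

0.6587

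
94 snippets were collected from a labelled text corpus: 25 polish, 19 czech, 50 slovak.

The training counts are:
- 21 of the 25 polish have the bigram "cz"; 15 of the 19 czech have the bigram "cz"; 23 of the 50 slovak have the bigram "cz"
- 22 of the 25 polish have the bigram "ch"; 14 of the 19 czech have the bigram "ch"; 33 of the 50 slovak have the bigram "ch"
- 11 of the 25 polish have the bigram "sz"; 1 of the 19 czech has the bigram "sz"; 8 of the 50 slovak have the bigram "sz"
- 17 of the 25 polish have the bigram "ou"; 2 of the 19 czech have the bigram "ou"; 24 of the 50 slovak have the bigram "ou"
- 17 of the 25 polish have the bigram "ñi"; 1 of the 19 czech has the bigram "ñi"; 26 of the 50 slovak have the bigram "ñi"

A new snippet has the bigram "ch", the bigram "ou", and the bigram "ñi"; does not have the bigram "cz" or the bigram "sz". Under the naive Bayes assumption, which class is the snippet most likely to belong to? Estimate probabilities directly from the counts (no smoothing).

slovak

polish: (25/94) × (4/25) × (22/25) × (14/25) × (17/25) × (17/25) ≈ 0.00969663
czech: (19/94) × (4/19) × (14/19) × (18/19) × (2/19) × (1/19) ≈ 0.000164569
slovak: (50/94) × (27/50) × (33/50) × (42/50) × (24/50) × (26/50) ≈ 0.0397469
Highest score → slovak.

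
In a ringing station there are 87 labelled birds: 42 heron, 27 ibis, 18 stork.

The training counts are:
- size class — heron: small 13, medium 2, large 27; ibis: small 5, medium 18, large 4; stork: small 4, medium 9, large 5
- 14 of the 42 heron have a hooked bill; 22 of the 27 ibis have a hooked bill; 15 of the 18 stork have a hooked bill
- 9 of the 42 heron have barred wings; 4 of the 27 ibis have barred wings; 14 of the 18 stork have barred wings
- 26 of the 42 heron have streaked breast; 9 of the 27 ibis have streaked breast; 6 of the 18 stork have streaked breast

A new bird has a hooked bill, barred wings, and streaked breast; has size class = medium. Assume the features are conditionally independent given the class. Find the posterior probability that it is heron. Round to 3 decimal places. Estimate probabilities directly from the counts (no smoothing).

0.032

heron: (42/87) × (2/42) × (14/42) × (9/42) × (26/42) ≈ 0.0010165
ibis: (27/87) × (18/27) × (22/27) × (4/27) × (9/27) ≈ 0.00832506
stork: (18/87) × (9/18) × (15/18) × (14/18) × (6/18) ≈ 0.0223499
P(heron | x) = 0.0010165 / 0.03169146 ≈ 0.032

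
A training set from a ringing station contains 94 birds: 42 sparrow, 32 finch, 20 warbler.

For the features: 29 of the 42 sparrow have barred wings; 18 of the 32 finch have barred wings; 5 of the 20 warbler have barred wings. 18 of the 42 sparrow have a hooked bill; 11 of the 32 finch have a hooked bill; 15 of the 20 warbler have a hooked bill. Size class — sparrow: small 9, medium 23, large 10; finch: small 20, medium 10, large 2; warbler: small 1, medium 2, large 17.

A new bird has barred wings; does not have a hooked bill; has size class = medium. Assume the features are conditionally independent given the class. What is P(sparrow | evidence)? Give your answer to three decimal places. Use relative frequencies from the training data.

sparrow: (42/94) × (29/42) × (24/42) × (23/42) ≈ 0.0965407
finch: (32/94) × (18/32) × (21/32) × (10/32) ≈ 0.0392703
warbler: (20/94) × (5/20) × (5/20) × (2/20) ≈ 0.00132979
P(sparrow | x) = 0.0965407 / 0.13714079 ≈ 0.704

0.704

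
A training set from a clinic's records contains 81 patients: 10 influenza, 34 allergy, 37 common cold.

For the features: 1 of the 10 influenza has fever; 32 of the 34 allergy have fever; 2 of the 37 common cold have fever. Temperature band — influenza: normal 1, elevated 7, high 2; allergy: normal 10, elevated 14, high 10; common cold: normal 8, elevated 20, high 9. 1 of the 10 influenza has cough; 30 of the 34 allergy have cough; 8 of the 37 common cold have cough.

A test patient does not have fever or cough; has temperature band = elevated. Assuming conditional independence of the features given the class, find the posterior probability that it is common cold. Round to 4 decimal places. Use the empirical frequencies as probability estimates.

0.7200

influenza: (10/81) × (9/10) × (7/10) × (9/10) = 0.07
allergy: (34/81) × (2/34) × (14/34) × (4/34) ≈ 0.00119612
common cold: (37/81) × (35/37) × (20/37) × (29/37) ≈ 0.183066
P(common cold | x) = 0.183066 / 0.25426212 ≈ 0.7200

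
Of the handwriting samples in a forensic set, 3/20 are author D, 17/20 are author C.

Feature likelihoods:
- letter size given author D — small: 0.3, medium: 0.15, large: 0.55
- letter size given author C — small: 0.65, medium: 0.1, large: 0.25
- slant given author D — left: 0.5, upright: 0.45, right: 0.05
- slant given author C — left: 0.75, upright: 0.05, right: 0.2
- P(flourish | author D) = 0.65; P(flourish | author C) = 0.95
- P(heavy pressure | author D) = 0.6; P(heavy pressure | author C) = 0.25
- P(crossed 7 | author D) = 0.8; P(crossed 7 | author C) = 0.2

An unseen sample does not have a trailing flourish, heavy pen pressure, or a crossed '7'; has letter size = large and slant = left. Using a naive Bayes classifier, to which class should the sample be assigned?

author C

author D: 0.15 × 0.55 × 0.5 × (1−0.65) × (1−0.6) × (1−0.8) = 0.001155
author C: 0.85 × 0.25 × 0.75 × (1−0.95) × (1−0.25) × (1−0.2) = 0.00478125
Highest score → author C.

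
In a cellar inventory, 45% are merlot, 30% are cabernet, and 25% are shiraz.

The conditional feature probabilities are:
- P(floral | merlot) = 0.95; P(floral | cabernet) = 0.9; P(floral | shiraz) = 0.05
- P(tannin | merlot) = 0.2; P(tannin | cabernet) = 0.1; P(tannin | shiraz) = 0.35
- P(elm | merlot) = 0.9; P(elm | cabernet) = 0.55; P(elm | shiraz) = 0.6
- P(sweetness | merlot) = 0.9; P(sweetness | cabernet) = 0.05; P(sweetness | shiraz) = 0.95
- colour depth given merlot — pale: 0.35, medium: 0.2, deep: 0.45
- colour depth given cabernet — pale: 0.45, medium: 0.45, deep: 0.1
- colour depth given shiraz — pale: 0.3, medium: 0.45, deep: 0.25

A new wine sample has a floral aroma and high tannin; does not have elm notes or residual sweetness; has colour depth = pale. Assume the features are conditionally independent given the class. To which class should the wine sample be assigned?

merlot: 0.45 × 0.95 × 0.2 × (1−0.9) × (1−0.9) × 0.35 = 0.00029925
cabernet: 0.3 × 0.9 × 0.1 × (1−0.55) × (1−0.05) × 0.45 = 0.005194125
shiraz: 0.25 × 0.05 × 0.35 × (1−0.6) × (1−0.95) × 0.3 = 0.00002625
Highest score → cabernet.

cabernet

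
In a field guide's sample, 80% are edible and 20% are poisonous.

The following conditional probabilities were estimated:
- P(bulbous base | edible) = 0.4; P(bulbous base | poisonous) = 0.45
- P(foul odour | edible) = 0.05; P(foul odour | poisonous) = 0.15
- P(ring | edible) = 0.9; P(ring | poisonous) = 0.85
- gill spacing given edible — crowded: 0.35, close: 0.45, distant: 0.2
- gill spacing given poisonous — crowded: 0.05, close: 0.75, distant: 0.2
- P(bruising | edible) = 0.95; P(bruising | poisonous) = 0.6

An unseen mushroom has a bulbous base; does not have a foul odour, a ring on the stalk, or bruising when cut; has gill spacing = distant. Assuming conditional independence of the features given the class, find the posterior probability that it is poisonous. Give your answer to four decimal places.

edible: 0.8 × 0.4 × (1−0.05) × (1−0.9) × 0.2 × (1−0.95) = 0.000304
poisonous: 0.2 × 0.45 × (1−0.15) × (1−0.85) × 0.2 × (1−0.6) = 0.000918
P(poisonous | x) = 0.000918 / 0.001222 ≈ 0.7512

0.7512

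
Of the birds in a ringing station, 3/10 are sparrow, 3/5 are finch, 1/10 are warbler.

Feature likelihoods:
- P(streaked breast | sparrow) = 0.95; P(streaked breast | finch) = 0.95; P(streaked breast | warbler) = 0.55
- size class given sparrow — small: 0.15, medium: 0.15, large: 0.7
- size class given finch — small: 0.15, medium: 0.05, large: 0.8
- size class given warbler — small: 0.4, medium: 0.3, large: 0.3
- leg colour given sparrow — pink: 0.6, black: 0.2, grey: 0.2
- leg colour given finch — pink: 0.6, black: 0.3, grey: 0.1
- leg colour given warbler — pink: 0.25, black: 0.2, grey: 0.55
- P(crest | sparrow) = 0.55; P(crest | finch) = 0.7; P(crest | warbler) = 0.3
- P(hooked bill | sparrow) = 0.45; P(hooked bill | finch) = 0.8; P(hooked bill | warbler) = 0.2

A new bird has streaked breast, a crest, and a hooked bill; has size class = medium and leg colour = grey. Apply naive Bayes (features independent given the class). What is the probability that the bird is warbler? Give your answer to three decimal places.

0.128

sparrow: 0.3 × 0.95 × 0.15 × 0.2 × 0.55 × 0.45 = 0.002116125
finch: 0.6 × 0.95 × 0.05 × 0.1 × 0.7 × 0.8 = 0.001596
warbler: 0.1 × 0.55 × 0.3 × 0.55 × 0.3 × 0.2 = 0.0005445
P(warbler | x) = 0.0005445 / 0.004256625 ≈ 0.128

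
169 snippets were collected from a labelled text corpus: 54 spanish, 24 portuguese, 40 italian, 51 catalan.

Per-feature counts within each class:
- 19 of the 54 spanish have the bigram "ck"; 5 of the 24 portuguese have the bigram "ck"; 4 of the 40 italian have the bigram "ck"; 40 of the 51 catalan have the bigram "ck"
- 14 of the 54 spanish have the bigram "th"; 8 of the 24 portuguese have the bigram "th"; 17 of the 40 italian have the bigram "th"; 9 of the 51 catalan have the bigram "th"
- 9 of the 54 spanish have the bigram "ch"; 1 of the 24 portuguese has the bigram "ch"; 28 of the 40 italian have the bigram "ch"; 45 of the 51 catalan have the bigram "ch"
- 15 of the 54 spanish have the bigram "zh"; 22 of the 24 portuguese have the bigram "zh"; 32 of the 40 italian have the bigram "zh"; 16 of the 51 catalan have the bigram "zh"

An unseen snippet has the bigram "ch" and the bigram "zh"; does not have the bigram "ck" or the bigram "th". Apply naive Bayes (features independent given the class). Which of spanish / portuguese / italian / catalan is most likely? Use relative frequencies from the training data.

spanish: (54/169) × (35/54) × (40/54) × (9/54) × (15/54) ≈ 0.00710222
portuguese: (24/169) × (19/24) × (16/24) × (1/24) × (22/24) ≈ 0.0028627
italian: (40/169) × (36/40) × (23/40) × (28/40) × (32/40) ≈ 0.0685917
catalan: (51/169) × (11/51) × (42/51) × (45/51) × (16/51) ≈ 0.0148381
Highest score → italian.

italian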